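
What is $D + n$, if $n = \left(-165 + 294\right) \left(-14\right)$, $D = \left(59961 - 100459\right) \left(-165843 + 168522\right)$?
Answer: $-108495948$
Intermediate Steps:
$D = -108494142$ ($D = \left(-40498\right) 2679 = -108494142$)
$n = -1806$ ($n = 129 \left(-14\right) = -1806$)
$D + n = -108494142 - 1806 = -108495948$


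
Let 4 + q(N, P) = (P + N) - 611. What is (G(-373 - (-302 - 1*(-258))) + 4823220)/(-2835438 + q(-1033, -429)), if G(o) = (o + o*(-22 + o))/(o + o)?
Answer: -964609/567503 ≈ -1.6997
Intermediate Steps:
q(N, P) = -615 + N + P (q(N, P) = -4 + ((P + N) - 611) = -4 + ((N + P) - 611) = -4 + (-611 + N + P) = -615 + N + P)
G(o) = (o + o*(-22 + o))/(2*o) (G(o) = (o + o*(-22 + o))/((2*o)) = (o + o*(-22 + o))*(1/(2*o)) = (o + o*(-22 + o))/(2*o))
(G(-373 - (-302 - 1*(-258))) + 4823220)/(-2835438 + q(-1033, -429)) = ((-21/2 + (-373 - (-302 - 1*(-258)))/2) + 4823220)/(-2835438 + (-615 - 1033 - 429)) = ((-21/2 + (-373 - (-302 + 258))/2) + 4823220)/(-2835438 - 2077) = ((-21/2 + (-373 - 1*(-44))/2) + 4823220)/(-2837515) = ((-21/2 + (-373 + 44)/2) + 4823220)*(-1/2837515) = ((-21/2 + (½)*(-329)) + 4823220)*(-1/2837515) = ((-21/2 - 329/2) + 4823220)*(-1/2837515) = (-175 + 4823220)*(-1/2837515) = 4823045*(-1/2837515) = -964609/567503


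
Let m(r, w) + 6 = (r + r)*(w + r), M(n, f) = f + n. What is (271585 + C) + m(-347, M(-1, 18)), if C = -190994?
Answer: 309605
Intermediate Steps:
m(r, w) = -6 + 2*r*(r + w) (m(r, w) = -6 + (r + r)*(w + r) = -6 + (2*r)*(r + w) = -6 + 2*r*(r + w))
(271585 + C) + m(-347, M(-1, 18)) = (271585 - 190994) + (-6 + 2*(-347)² + 2*(-347)*(18 - 1)) = 80591 + (-6 + 2*120409 + 2*(-347)*17) = 80591 + (-6 + 240818 - 11798) = 80591 + 229014 = 309605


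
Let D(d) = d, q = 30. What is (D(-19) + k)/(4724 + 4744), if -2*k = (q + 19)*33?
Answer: -1655/18936 ≈ -0.087400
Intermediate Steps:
k = -1617/2 (k = -(30 + 19)*33/2 = -49*33/2 = -½*1617 = -1617/2 ≈ -808.50)
(D(-19) + k)/(4724 + 4744) = (-19 - 1617/2)/(4724 + 4744) = -1655/2/9468 = -1655/2*1/9468 = -1655/18936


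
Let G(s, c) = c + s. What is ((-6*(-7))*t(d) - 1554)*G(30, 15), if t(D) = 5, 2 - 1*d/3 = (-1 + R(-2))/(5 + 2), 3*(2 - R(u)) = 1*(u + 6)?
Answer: -60480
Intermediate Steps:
R(u) = -u/3 (R(u) = 2 - (u + 6)/3 = 2 - (6 + u)/3 = 2 + (-2 - u/3) = -u/3)
d = 43/7 (d = 6 - 3*(-1 - 1/3*(-2))/(5 + 2) = 6 - 3*(-1 + 2/3)/7 = 6 - (-1)/7 = 6 - 3*(-1/21) = 6 + 1/7 = 43/7 ≈ 6.1429)
((-6*(-7))*t(d) - 1554)*G(30, 15) = (-6*(-7)*5 - 1554)*(15 + 30) = (42*5 - 1554)*45 = (210 - 1554)*45 = -1344*45 = -60480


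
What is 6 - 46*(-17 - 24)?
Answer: 1892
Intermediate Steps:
6 - 46*(-17 - 24) = 6 - 46*(-41) = 6 + 1886 = 1892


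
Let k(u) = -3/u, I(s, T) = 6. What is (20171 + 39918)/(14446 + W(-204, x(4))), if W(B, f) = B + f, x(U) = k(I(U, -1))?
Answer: 120178/28483 ≈ 4.2193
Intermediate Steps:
x(U) = -½ (x(U) = -3/6 = -3*⅙ = -½)
(20171 + 39918)/(14446 + W(-204, x(4))) = (20171 + 39918)/(14446 + (-204 - ½)) = 60089/(14446 - 409/2) = 60089/(28483/2) = 60089*(2/28483) = 120178/28483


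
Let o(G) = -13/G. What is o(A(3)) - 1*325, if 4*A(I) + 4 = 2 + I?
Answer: -377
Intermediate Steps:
A(I) = -1/2 + I/4 (A(I) = -1 + (2 + I)/4 = -1 + (1/2 + I/4) = -1/2 + I/4)
o(A(3)) - 1*325 = -13/(-1/2 + (1/4)*3) - 1*325 = -13/(-1/2 + 3/4) - 325 = -13/1/4 - 325 = -13*4 - 325 = -52 - 325 = -377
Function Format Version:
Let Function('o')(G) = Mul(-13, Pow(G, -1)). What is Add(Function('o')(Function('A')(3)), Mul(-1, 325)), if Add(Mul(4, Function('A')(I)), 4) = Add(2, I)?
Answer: -377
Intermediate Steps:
Function('A')(I) = Add(Rational(-1, 2), Mul(Rational(1, 4), I)) (Function('A')(I) = Add(-1, Mul(Rational(1, 4), Add(2, I))) = Add(-1, Add(Rational(1, 2), Mul(Rational(1, 4), I))) = Add(Rational(-1, 2), Mul(Rational(1, 4), I)))
Add(Function('o')(Function('A')(3)), Mul(-1, 325)) = Add(Mul(-13, Pow(Add(Rational(-1, 2), Mul(Rational(1, 4), 3)), -1)), Mul(-1, 325)) = Add(Mul(-13, Pow(Add(Rational(-1, 2), Rational(3, 4)), -1)), -325) = Add(Mul(-13, Pow(Rational(1, 4), -1)), -325) = Add(Mul(-13, 4), -325) = Add(-52, -325) = -377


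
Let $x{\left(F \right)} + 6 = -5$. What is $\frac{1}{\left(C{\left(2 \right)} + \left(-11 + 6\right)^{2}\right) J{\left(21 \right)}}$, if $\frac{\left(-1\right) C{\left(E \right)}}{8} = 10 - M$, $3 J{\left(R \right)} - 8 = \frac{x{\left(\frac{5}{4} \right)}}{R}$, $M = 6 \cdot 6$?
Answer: $\frac{63}{36581} \approx 0.0017222$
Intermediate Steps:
$M = 36$
$x{\left(F \right)} = -11$ ($x{\left(F \right)} = -6 - 5 = -11$)
$J{\left(R \right)} = \frac{8}{3} - \frac{11}{3 R}$ ($J{\left(R \right)} = \frac{8}{3} + \frac{\left(-11\right) \frac{1}{R}}{3} = \frac{8}{3} - \frac{11}{3 R}$)
$C{\left(E \right)} = 208$ ($C{\left(E \right)} = - 8 \left(10 - 36\right) = \left(-8\right) \left(-26\right) = 208$)
$\frac{1}{\left(C{\left(2 \right)} + \left(-11 + 6\right)^{2}\right) J{\left(21 \right)}} = \frac{1}{\left(208 + \left(-11 + 6\right)^{2}\right) \frac{-11 + 8 \cdot 21}{3 \cdot 21}} = \frac{1}{\left(208 + \left(-5\right)^{2}\right) \frac{1}{3} \cdot \frac{1}{21} \left(-11 + 168\right)} = \frac{1}{\left(208 + 25\right) \frac{1}{3} \cdot \frac{1}{21} \cdot 157} = \frac{1}{233 \cdot \frac{157}{63}} = \frac{1}{\frac{36581}{63}} = \frac{63}{36581}$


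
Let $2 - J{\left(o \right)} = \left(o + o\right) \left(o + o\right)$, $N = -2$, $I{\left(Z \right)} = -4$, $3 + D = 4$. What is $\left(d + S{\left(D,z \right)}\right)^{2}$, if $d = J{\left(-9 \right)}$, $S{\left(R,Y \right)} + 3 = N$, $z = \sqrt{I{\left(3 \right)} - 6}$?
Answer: $106929$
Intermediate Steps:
$D = 1$ ($D = -3 + 4 = 1$)
$z = i \sqrt{10}$ ($z = \sqrt{-4 - 6} = \sqrt{-10} = i \sqrt{10} \approx 3.1623 i$)
$S{\left(R,Y \right)} = -5$ ($S{\left(R,Y \right)} = -3 - 2 = -5$)
$J{\left(o \right)} = 2 - 4 o^{2}$ ($J{\left(o \right)} = 2 - \left(o + o\right) \left(o + o\right) = 2 - 2 o 2 o = 2 - 4 o^{2}$)
$d = -322$ ($d = 2 - 4 \left(-9\right)^{2} = 2 - 324 = -322$)
$\left(d + S{\left(D,z \right)}\right)^{2} = \left(-322 - 5\right)^{2} = \left(-327\right)^{2} = 106929$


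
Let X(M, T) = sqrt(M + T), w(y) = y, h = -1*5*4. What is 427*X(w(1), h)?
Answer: 427*I*sqrt(19) ≈ 1861.3*I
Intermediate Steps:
h = -20 (h = -5*4 = -20)
427*X(w(1), h) = 427*sqrt(1 - 20) = 427*sqrt(-19) = 427*(I*sqrt(19)) = 427*I*sqrt(19)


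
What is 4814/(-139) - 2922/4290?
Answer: -3509703/99385 ≈ -35.314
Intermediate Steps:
4814/(-139) - 2922/4290 = 4814*(-1/139) - 2922*1/4290 = -4814/139 - 487/715 = -3509703/99385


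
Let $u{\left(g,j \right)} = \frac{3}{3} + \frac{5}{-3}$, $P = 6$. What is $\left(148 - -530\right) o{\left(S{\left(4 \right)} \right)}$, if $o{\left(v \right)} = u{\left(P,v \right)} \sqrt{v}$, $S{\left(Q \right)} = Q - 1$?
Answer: $- 452 \sqrt{3} \approx -782.89$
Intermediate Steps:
$S{\left(Q \right)} = -1 + Q$ ($S{\left(Q \right)} = Q - 1 = -1 + Q$)
$u{\left(g,j \right)} = - \frac{2}{3}$ ($u{\left(g,j \right)} = 3 \cdot \frac{1}{3} + 5 \left(- \frac{1}{3}\right) = 1 - \frac{5}{3} = - \frac{2}{3}$)
$o{\left(v \right)} = - \frac{2 \sqrt{v}}{3}$
$\left(148 - -530\right) o{\left(S{\left(4 \right)} \right)} = \left(148 - -530\right) \left(- \frac{2 \sqrt{-1 + 4}}{3}\right) = \left(148 + 530\right) \left(- \frac{2 \sqrt{3}}{3}\right) = 678 \left(- \frac{2 \sqrt{3}}{3}\right) = - 452 \sqrt{3}$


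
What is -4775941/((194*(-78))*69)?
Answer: 4775941/1044108 ≈ 4.5742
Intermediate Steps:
-4775941/((194*(-78))*69) = -4775941/((-15132*69)) = -4775941/(-1044108) = -4775941*(-1/1044108) = 4775941/1044108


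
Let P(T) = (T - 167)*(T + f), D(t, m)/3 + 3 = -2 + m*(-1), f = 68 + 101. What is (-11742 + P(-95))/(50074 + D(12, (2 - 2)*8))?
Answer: -31130/50059 ≈ -0.62187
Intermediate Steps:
f = 169
D(t, m) = -15 - 3*m (D(t, m) = -9 + 3*(-2 + m*(-1)) = -9 + 3*(-2 - m) = -9 + (-6 - 3*m) = -15 - 3*m)
P(T) = (-167 + T)*(169 + T) (P(T) = (T - 167)*(T + 169) = (-167 + T)*(169 + T))
(-11742 + P(-95))/(50074 + D(12, (2 - 2)*8)) = (-11742 + (-28223 + (-95)² + 2*(-95)))/(50074 + (-15 - 3*(2 - 2)*8)) = (-11742 + (-28223 + 9025 - 190))/(50074 + (-15 - 0*8)) = (-11742 - 19388)/(50074 + (-15 - 3*0)) = -31130/(50074 + (-15 + 0)) = -31130/(50074 - 15) = -31130/50059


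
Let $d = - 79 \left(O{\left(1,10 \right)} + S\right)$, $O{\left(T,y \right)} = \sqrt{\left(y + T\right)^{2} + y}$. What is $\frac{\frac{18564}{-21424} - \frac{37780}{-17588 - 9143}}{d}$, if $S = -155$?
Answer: $\frac{71805455}{1599134600744} + \frac{463261 \sqrt{131}}{1599134600744} \approx 4.8218 \cdot 10^{-5}$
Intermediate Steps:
$O{\left(T,y \right)} = \sqrt{y + \left(T + y\right)^{2}}$ ($O{\left(T,y \right)} = \sqrt{\left(T + y\right)^{2} + y} = \sqrt{y + \left(T + y\right)^{2}}$)
$d = 12245 - 79 \sqrt{131}$ ($d = - 79 \left(\sqrt{10 + \left(1 + 10\right)^{2}} - 155\right) = - 79 \left(\sqrt{10 + 11^{2}} - 155\right) = - 79 \left(\sqrt{10 + 121} - 155\right) = - 79 \left(\sqrt{131} - 155\right) = - 79 \left(-155 + \sqrt{131}\right) = 12245 - 79 \sqrt{131} \approx 11341.0$)
$\frac{\frac{18564}{-21424} - \frac{37780}{-17588 - 9143}}{d} = \frac{\frac{18564}{-21424} - \frac{37780}{-17588 - 9143}}{12245 - 79 \sqrt{131}} = \frac{18564 \left(- \frac{1}{21424}\right) - \frac{37780}{-26731}}{12245 - 79 \sqrt{131}} = \frac{- \frac{357}{412} - - \frac{37780}{26731}}{12245 - 79 \sqrt{131}} = \frac{- \frac{357}{412} + \frac{37780}{26731}}{12245 - 79 \sqrt{131}} = \frac{6022393}{11013172 \left(12245 - 79 \sqrt{131}\right)}$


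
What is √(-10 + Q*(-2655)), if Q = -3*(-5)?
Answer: I*√39835 ≈ 199.59*I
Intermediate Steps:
Q = 15
√(-10 + Q*(-2655)) = √(-10 + 15*(-2655)) = √(-10 - 39825) = √(-39835) = I*√39835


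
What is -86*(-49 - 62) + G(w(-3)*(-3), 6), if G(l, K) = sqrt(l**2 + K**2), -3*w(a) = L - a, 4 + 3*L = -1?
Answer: 9546 + 2*sqrt(85)/3 ≈ 9552.1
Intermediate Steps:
L = -5/3 (L = -4/3 + (1/3)*(-1) = -4/3 - 1/3 = -5/3 ≈ -1.6667)
w(a) = 5/9 + a/3 (w(a) = -(-5/3 - a)/3 = 5/9 + a/3)
G(l, K) = sqrt(K**2 + l**2)
-86*(-49 - 62) + G(w(-3)*(-3), 6) = -86*(-49 - 62) + sqrt(6**2 + ((5/9 + (1/3)*(-3))*(-3))**2) = -86*(-111) + sqrt(36 + ((5/9 - 1)*(-3))**2) = 9546 + sqrt(36 + (-4/9*(-3))**2) = 9546 + sqrt(36 + (4/3)**2) = 9546 + sqrt(36 + 16/9) = 9546 + sqrt(340/9) = 9546 + 2*sqrt(85)/3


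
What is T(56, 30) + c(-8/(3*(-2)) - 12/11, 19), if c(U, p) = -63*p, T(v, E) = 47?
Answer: -1150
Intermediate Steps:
T(56, 30) + c(-8/(3*(-2)) - 12/11, 19) = 47 - 63*19 = 47 - 1197 = -1150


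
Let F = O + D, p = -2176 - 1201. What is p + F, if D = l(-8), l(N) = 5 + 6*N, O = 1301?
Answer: -2119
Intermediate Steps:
D = -43 (D = 5 + 6*(-8) = 5 - 48 = -43)
p = -3377
F = 1258 (F = 1301 - 43 = 1258)
p + F = -3377 + 1258 = -2119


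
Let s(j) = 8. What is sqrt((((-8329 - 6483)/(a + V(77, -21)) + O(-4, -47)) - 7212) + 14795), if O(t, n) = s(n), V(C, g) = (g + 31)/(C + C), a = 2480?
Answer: sqrt(276607988463315)/190965 ≈ 87.092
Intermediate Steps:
V(C, g) = (31 + g)/(2*C) (V(C, g) = (31 + g)/((2*C)) = (31 + g)*(1/(2*C)) = (31 + g)/(2*C))
O(t, n) = 8
sqrt((((-8329 - 6483)/(a + V(77, -21)) + O(-4, -47)) - 7212) + 14795) = sqrt((((-8329 - 6483)/(2480 + (1/2)*(31 - 21)/77) + 8) - 7212) + 14795) = sqrt(((-14812/(2480 + (1/2)*(1/77)*10) + 8) - 7212) + 14795) = sqrt(((-14812/(2480 + 5/77) + 8) - 7212) + 14795) = sqrt(((-14812/190965/77 + 8) - 7212) + 14795) = sqrt(((-14812*77/190965 + 8) - 7212) + 14795) = sqrt(((-1140524/190965 + 8) - 7212) + 14795) = sqrt((387196/190965 - 7212) + 14795) = sqrt(-1376852384/190965 + 14795) = sqrt(1448474791/190965) = sqrt(276607988463315)/190965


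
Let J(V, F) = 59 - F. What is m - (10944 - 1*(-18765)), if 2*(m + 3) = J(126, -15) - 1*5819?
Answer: -65169/2 ≈ -32585.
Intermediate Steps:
m = -5751/2 (m = -3 + ((59 - 1*(-15)) - 1*5819)/2 = -3 + ((59 + 15) - 5819)/2 = -3 + (74 - 5819)/2 = -3 + (½)*(-5745) = -3 - 5745/2 = -5751/2 ≈ -2875.5)
m - (10944 - 1*(-18765)) = -5751/2 - (10944 - 1*(-18765)) = -5751/2 - (10944 + 18765) = -5751/2 - 1*29709 = -5751/2 - 29709 = -65169/2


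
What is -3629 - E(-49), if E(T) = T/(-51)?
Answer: -185128/51 ≈ -3630.0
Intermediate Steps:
E(T) = -T/51 (E(T) = T*(-1/51) = -T/51)
-3629 - E(-49) = -3629 - (-1)*(-49)/51 = -3629 - 1*49/51 = -3629 - 49/51 = -185128/51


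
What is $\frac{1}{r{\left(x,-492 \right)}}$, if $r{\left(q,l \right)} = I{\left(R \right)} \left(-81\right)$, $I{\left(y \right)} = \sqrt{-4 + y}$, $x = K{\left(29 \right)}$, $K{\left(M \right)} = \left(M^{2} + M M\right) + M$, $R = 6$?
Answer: $- \frac{\sqrt{2}}{162} \approx -0.0087297$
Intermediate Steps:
$K{\left(M \right)} = M + 2 M^{2}$ ($K{\left(M \right)} = \left(M^{2} + M^{2}\right) + M = 2 M^{2} + M = M + 2 M^{2}$)
$x = 1711$ ($x = 29 \left(1 + 2 \cdot 29\right) = 29 \left(1 + 58\right) = 29 \cdot 59 = 1711$)
$r{\left(q,l \right)} = - 81 \sqrt{2}$ ($r{\left(q,l \right)} = \sqrt{-4 + 6} \left(-81\right) = \sqrt{2} \left(-81\right) = - 81 \sqrt{2}$)
$\frac{1}{r{\left(x,-492 \right)}} = \frac{1}{\left(-81\right) \sqrt{2}} = - \frac{\sqrt{2}}{162}$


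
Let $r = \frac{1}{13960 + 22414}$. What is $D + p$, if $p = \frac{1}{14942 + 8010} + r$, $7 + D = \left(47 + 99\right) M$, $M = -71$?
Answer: $- \frac{4329980863289}{417428024} \approx -10373.0$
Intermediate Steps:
$r = \frac{1}{36374} \approx 2.7492 \cdot 10^{-5}$
$D = -10373$ ($D = -7 + \left(47 + 99\right) \left(-71\right) = -7 + 146 \left(-71\right) = -7 - 10366 = -10373$)
$p = \frac{29663}{417428024}$ ($p = \frac{1}{14942 + 8010} + \frac{1}{36374} = \frac{1}{22952} + \frac{1}{36374} = \frac{29663}{417428024} \approx 7.1061 \cdot 10^{-5}$)
$D + p = -10373 + \frac{29663}{417428024} = - \frac{4329980863289}{417428024}$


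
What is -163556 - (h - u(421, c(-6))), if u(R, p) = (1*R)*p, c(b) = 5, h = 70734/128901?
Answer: -6937088695/42967 ≈ -1.6145e+5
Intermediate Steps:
h = 23578/42967 (h = 70734*(1/128901) = 23578/42967 ≈ 0.54875)
u(R, p) = R*p
-163556 - (h - u(421, c(-6))) = -163556 - (23578/42967 - 421*5) = -163556 - (23578/42967 - 1*2105) = -163556 - (23578/42967 - 2105) = -163556 - 1*(-90421957/42967) = -163556 + 90421957/42967 = -6937088695/42967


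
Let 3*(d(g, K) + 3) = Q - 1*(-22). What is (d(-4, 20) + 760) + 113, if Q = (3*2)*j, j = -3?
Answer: 2614/3 ≈ 871.33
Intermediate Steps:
Q = -18 (Q = (3*2)*(-3) = 6*(-3) = -18)
d(g, K) = -5/3 (d(g, K) = -3 + (-18 - 1*(-22))/3 = -3 + (-18 + 22)/3 = -3 + (1/3)*4 = -3 + 4/3 = -5/3)
(d(-4, 20) + 760) + 113 = (-5/3 + 760) + 113 = 2275/3 + 113 = 2614/3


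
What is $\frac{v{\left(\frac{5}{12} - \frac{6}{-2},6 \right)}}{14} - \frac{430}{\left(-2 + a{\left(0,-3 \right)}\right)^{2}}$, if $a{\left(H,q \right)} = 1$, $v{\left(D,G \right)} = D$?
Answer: $- \frac{72199}{168} \approx -429.76$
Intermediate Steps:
$\frac{v{\left(\frac{5}{12} - \frac{6}{-2},6 \right)}}{14} - \frac{430}{\left(-2 + a{\left(0,-3 \right)}\right)^{2}} = \frac{\frac{5}{12} - \frac{6}{-2}}{14} - \frac{430}{\left(-2 + 1\right)^{2}} = \left(5 \cdot \frac{1}{12} - -3\right) \frac{1}{14} - \frac{430}{\left(-1\right)^{2}} = \left(\frac{5}{12} + 3\right) \frac{1}{14} - \frac{430}{1} = \frac{41}{12} \cdot \frac{1}{14} - 430 = \frac{41}{168} - 430 = - \frac{72199}{168}$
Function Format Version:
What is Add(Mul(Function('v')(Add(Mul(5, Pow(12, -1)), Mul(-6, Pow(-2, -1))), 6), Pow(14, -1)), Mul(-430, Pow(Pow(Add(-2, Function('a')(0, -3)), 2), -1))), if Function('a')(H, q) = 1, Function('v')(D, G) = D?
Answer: Rational(-72199, 168) ≈ -429.76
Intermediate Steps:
Add(Mul(Function('v')(Add(Mul(5, Pow(12, -1)), Mul(-6, Pow(-2, -1))), 6), Pow(14, -1)), Mul(-430, Pow(Pow(Add(-2, Function('a')(0, -3)), 2), -1))) = Add(Mul(Add(Mul(5, Pow(12, -1)), Mul(-6, Pow(-2, -1))), Pow(14, -1)), Mul(-430, Pow(Pow(Add(-2, 1), 2), -1))) = Add(Mul(Add(Mul(5, Rational(1, 12)), Mul(-6, Rational(-1, 2))), Rational(1, 14)), Mul(-430, Pow(Pow(-1, 2), -1))) = Add(Mul(Add(Rational(5, 12), 3), Rational(1, 14)), Mul(-430, Pow(1, -1))) = Add(Mul(Rational(41, 12), Rational(1, 14)), Mul(-430, 1)) = Add(Rational(41, 168), -430) = Rational(-72199, 168)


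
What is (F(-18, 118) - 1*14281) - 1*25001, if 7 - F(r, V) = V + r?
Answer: -39375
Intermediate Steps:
F(r, V) = 7 - V - r (F(r, V) = 7 - (V + r) = 7 + (-V - r) = 7 - V - r)
(F(-18, 118) - 1*14281) - 1*25001 = ((7 - 1*118 - 1*(-18)) - 1*14281) - 1*25001 = ((7 - 118 + 18) - 14281) - 25001 = (-93 - 14281) - 25001 = -14374 - 25001 = -39375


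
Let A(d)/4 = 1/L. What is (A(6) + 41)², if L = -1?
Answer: 1369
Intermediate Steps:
A(d) = -4 (A(d) = 4/(-1) = 4*(-1) = -4)
(A(6) + 41)² = (-4 + 41)² = 37² = 1369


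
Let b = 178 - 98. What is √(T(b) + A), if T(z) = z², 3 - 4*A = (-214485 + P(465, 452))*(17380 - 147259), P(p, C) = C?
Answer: I*√6949591601 ≈ 83364.0*I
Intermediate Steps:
b = 80
A = -6949598001 (A = ¾ - (-214485 + 452)*(17380 - 147259)/4 = ¾ - (-214033)*(-129879)/4 = ¾ - ¼*27798392007 = ¾ - 27798392007/4 = -6949598001)
√(T(b) + A) = √(80² - 6949598001) = √(6400 - 6949598001) = √(-6949591601) = I*√6949591601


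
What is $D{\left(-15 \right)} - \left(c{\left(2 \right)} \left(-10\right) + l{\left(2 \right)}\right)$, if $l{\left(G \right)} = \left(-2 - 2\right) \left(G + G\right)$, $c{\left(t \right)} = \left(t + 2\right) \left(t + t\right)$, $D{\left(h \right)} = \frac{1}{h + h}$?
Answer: $\frac{5279}{30} \approx 175.97$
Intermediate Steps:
$D{\left(h \right)} = \frac{1}{2 h}$
$c{\left(t \right)} = 2 t \left(2 + t\right)$ ($c{\left(t \right)} = \left(2 + t\right) 2 t = 2 t \left(2 + t\right)$)
$l{\left(G \right)} = - 8 G$ ($l{\left(G \right)} = - 4 \cdot 2 G = - 8 G$)
$D{\left(-15 \right)} - \left(c{\left(2 \right)} \left(-10\right) + l{\left(2 \right)}\right) = \frac{1}{2 \left(-15\right)} - \left(2 \cdot 2 \left(2 + 2\right) \left(-10\right) - 16\right) = \frac{1}{2} \left(- \frac{1}{15}\right) - \left(2 \cdot 2 \cdot 4 \left(-10\right) - 16\right) = - \frac{1}{30} - \left(16 \left(-10\right) - 16\right) = - \frac{1}{30} - \left(-160 - 16\right) = - \frac{1}{30} - -176 = - \frac{1}{30} + 176 = \frac{5279}{30}$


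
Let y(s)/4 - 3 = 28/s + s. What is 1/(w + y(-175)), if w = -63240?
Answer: -25/1598216 ≈ -1.5642e-5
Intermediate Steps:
y(s) = 12 + 4*s + 112/s (y(s) = 12 + 4*(28/s + s) = 12 + 4*(s + 28/s) = 12 + (4*s + 112/s) = 12 + 4*s + 112/s)
1/(w + y(-175)) = 1/(-63240 + (12 + 4*(-175) + 112/(-175))) = 1/(-63240 + (12 - 700 + 112*(-1/175))) = 1/(-63240 + (12 - 700 - 16/25)) = 1/(-63240 - 17216/25) = 1/(-1598216/25) = -25/1598216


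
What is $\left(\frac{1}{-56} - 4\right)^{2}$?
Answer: $\frac{50625}{3136} \approx 16.143$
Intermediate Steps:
$\left(\frac{1}{-56} - 4\right)^{2} = \left(- \frac{1}{56} - 4\right)^{2} = \left(- \frac{225}{56}\right)^{2} = \frac{50625}{3136}$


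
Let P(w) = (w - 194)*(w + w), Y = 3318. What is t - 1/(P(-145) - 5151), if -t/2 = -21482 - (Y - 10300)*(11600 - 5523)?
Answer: -7901398337977/93159 ≈ -8.4816e+7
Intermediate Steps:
P(w) = 2*w*(-194 + w) (P(w) = (-194 + w)*(2*w) = 2*w*(-194 + w))
t = -84816264 (t = -2*(-21482 - (3318 - 10300)*(11600 - 5523)) = -2*(-21482 - (-6982)*6077) = -2*(-21482 - 1*(-42429614)) = -2*(-21482 + 42429614) = -2*42408132 = -84816264)
t - 1/(P(-145) - 5151) = -84816264 - 1/(2*(-145)*(-194 - 145) - 5151) = -84816264 - 1/(2*(-145)*(-339) - 5151) = -84816264 - 1/(98310 - 5151) = -84816264 - 1/93159 = -7901398337977/93159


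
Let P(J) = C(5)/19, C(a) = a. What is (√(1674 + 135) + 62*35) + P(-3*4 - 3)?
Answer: 41235/19 + 3*√201 ≈ 2212.8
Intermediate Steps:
P(J) = 5/19
(√(1674 + 135) + 62*35) + P(-3*4 - 3) = (√(1674 + 135) + 62*35) + 5/19 = (√1809 + 2170) + 5/19 = (3*√201 + 2170) + 5/19 = (2170 + 3*√201) + 5/19 = 41235/19 + 3*√201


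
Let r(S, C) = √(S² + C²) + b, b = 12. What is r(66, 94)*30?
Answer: 360 + 60*√3298 ≈ 3805.7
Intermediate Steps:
r(S, C) = 12 + √(C² + S²) (r(S, C) = √(S² + C²) + 12 = √(C² + S²) + 12 = 12 + √(C² + S²))
r(66, 94)*30 = (12 + √(94² + 66²))*30 = (12 + √(8836 + 4356))*30 = (12 + √13192)*30 = (12 + 2*√3298)*30 = 360 + 60*√3298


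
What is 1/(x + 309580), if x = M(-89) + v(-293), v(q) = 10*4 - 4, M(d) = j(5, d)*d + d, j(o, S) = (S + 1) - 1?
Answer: 1/317448 ≈ 3.1501e-6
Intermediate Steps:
j(o, S) = S (j(o, S) = (1 + S) - 1 = S)
M(d) = d + d**2 (M(d) = d*d + d = d**2 + d = d + d**2)
v(q) = 36 (v(q) = 40 - 4 = 36)
x = 7868 (x = -89*(1 - 89) + 36 = -89*(-88) + 36 = 7832 + 36 = 7868)
1/(x + 309580) = 1/(7868 + 309580) = 1/317448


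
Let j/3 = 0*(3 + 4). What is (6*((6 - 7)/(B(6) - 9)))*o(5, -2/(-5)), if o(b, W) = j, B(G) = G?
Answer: 0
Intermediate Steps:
j = 0 (j = 3*(0*(3 + 4)) = 3*(0*7) = 3*0 = 0)
o(b, W) = 0
(6*((6 - 7)/(B(6) - 9)))*o(5, -2/(-5)) = (6*((6 - 7)/(6 - 9)))*0 = (6*(-1/(-3)))*0 = (6*(-1*(-1/3)))*0 = (6*(1/3))*0 = 2*0 = 0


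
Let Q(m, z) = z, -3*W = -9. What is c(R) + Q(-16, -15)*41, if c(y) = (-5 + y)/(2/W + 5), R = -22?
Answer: -10536/17 ≈ -619.76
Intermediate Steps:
W = 3 (W = -⅓*(-9) = 3)
c(y) = -15/17 + 3*y/17 (c(y) = (-5 + y)/(2/3 + 5) = (-5 + y)/(2*(⅓) + 5) = (-5 + y)/(⅔ + 5) = (-5 + y)/(17/3) = (-5 + y)*(3/17) = -15/17 + 3*y/17)
c(R) + Q(-16, -15)*41 = (-15/17 + (3/17)*(-22)) - 15*41 = (-15/17 - 66/17) - 615 = -81/17 - 615 = -10536/17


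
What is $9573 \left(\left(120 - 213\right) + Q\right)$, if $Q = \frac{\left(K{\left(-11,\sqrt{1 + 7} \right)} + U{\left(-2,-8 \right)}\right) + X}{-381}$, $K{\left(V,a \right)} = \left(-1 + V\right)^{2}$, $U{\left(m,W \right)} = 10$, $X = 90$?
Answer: $- \frac{113845307}{127} \approx -8.9642 \cdot 10^{5}$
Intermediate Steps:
$Q = - \frac{244}{381}$ ($Q = \frac{\left(\left(-1 - 11\right)^{2} + 10\right) + 90}{-381} = \left(\left(\left(-12\right)^{2} + 10\right) + 90\right) \left(- \frac{1}{381}\right) = \left(\left(144 + 10\right) + 90\right) \left(- \frac{1}{381}\right) = \left(154 + 90\right) \left(- \frac{1}{381}\right) = 244 \left(- \frac{1}{381}\right) = - \frac{244}{381} \approx -0.64042$)
$9573 \left(\left(120 - 213\right) + Q\right) = 9573 \left(\left(120 - 213\right) - \frac{244}{381}\right) = 9573 \left(-93 - \frac{244}{381}\right) = 9573 \left(- \frac{35677}{381}\right) = - \frac{113845307}{127}$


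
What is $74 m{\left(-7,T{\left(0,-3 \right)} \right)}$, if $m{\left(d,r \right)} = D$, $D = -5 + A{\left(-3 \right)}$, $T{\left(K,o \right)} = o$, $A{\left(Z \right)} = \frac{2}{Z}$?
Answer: $- \frac{1258}{3} \approx -419.33$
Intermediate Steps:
$D = - \frac{17}{3}$ ($D = -5 + \frac{2}{-3} = -5 + 2 \left(- \frac{1}{3}\right) = -5 - \frac{2}{3} = - \frac{17}{3} \approx -5.6667$)
$m{\left(d,r \right)} = - \frac{17}{3}$
$74 m{\left(-7,T{\left(0,-3 \right)} \right)} = 74 \left(- \frac{17}{3}\right) = - \frac{1258}{3}$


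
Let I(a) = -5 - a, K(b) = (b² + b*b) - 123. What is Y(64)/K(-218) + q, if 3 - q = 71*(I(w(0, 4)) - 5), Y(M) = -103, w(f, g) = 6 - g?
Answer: 81160772/94925 ≈ 855.00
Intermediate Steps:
K(b) = -123 + 2*b² (K(b) = (b² + b²) - 123 = 2*b² - 123 = -123 + 2*b²)
q = 855 (q = 3 - 71*((-5 - (6 - 1*4)) - 5) = 3 - 71*((-5 - (6 - 4)) - 5) = 3 - 71*((-5 - 1*2) - 5) = 3 - 71*((-5 - 2) - 5) = 3 - 71*(-7 - 5) = 3 - 71*(-12) = 3 - 1*(-852) = 3 + 852 = 855)
Y(64)/K(-218) + q = -103/(-123 + 2*(-218)²) + 855 = -103/(-123 + 2*47524) + 855 = -103/(-123 + 95048) + 855 = -103/94925 + 855 = 81160772/94925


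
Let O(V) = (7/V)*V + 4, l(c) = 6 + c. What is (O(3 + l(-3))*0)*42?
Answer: 0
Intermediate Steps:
O(V) = 11 (O(V) = 7 + 4 = 11)
(O(3 + l(-3))*0)*42 = (11*0)*42 = 0*42 = 0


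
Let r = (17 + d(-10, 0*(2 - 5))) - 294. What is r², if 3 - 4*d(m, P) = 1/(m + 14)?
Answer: 19545241/256 ≈ 76349.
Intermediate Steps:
d(m, P) = ¾ - 1/(4*(14 + m)) (d(m, P) = ¾ - 1/(4*(m + 14)) = ¾ - 1/(4*(14 + m)))
r = -4421/16 (r = (17 + (41 + 3*(-10))/(4*(14 - 10))) - 294 = (17 + (¼)*(41 - 30)/4) - 294 = (17 + (¼)*(¼)*11) - 294 = (17 + 11/16) - 294 = 283/16 - 294 = -4421/16 ≈ -276.31)
r² = (-4421/16)² = 19545241/256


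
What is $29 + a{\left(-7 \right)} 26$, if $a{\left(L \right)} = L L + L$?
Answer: $1121$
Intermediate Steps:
$a{\left(L \right)} = L + L^{2}$ ($a{\left(L \right)} = L^{2} + L = L + L^{2}$)
$29 + a{\left(-7 \right)} 26 = 29 + - 7 \left(1 - 7\right) 26 = 29 + \left(-7\right) \left(-6\right) 26 = 29 + 42 \cdot 26 = 29 + 1092 = 1121$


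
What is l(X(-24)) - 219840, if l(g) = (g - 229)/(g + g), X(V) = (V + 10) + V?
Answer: -16707573/76 ≈ -2.1984e+5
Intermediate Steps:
X(V) = 10 + 2*V (X(V) = (10 + V) + V = 10 + 2*V)
l(g) = (-229 + g)/(2*g) (l(g) = (-229 + g)/((2*g)) = (-229 + g)*(1/(2*g)) = (-229 + g)/(2*g))
l(X(-24)) - 219840 = (-229 + (10 + 2*(-24)))/(2*(10 + 2*(-24))) - 219840 = (-229 + (10 - 48))/(2*(10 - 48)) - 219840 = (½)*(-229 - 38)/(-38) - 219840 = (½)*(-1/38)*(-267) - 219840 = 267/76 - 219840 = -16707573/76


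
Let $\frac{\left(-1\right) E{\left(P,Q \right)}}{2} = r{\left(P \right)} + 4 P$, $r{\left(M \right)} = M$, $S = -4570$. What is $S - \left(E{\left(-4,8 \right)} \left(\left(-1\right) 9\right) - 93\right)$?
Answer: $-4117$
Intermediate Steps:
$E{\left(P,Q \right)} = - 10 P$ ($E{\left(P,Q \right)} = - 2 \left(P + 4 P\right) = - 2 \cdot 5 P = - 10 P$)
$S - \left(E{\left(-4,8 \right)} \left(\left(-1\right) 9\right) - 93\right) = -4570 - \left(\left(-10\right) \left(-4\right) \left(\left(-1\right) 9\right) - 93\right) = -4570 - \left(40 \left(-9\right) - 93\right) = -4570 - \left(-360 - 93\right) = -4570 - -453 = -4570 + 453 = -4117$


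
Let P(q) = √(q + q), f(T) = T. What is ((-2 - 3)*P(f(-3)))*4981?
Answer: -24905*I*√6 ≈ -61005.0*I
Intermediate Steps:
P(q) = √2*√q (P(q) = √(2*q) = √2*√q)
((-2 - 3)*P(f(-3)))*4981 = ((-2 - 3)*(√2*√(-3)))*4981 = -5*√2*I*√3*4981 = -5*I*√6*4981 = -24905*I*√6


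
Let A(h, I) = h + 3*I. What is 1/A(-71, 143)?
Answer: 1/358 ≈ 0.0027933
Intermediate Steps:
1/A(-71, 143) = 1/(-71 + 3*143) = 1/(-71 + 429) = 1/358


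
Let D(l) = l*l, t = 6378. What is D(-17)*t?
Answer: 1843242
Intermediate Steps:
D(l) = l²
D(-17)*t = (-17)²*6378 = 289*6378 = 1843242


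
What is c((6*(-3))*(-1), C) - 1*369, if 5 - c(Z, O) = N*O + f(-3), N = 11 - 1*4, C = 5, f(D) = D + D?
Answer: -393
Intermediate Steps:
f(D) = 2*D
N = 7 (N = 11 - 4 = 7)
c(Z, O) = 11 - 7*O (c(Z, O) = 5 - (7*O + 2*(-3)) = 5 - (7*O - 6) = 5 - (-6 + 7*O) = 5 + (6 - 7*O) = 11 - 7*O)
c((6*(-3))*(-1), C) - 1*369 = (11 - 7*5) - 1*369 = (11 - 35) - 369 = -24 - 369 = -393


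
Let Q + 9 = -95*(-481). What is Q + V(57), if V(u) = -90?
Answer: 45596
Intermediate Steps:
Q = 45686 (Q = -9 - 95*(-481) = -9 + 45695 = 45686)
Q + V(57) = 45686 - 90 = 45596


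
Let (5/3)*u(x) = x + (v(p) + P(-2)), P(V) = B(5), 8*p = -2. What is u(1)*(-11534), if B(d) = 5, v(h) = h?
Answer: -397923/10 ≈ -39792.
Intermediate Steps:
p = -¼ (p = (⅛)*(-2) = -¼ ≈ -0.25000)
P(V) = 5
u(x) = 57/20 + 3*x/5 (u(x) = 3*(x + (-¼ + 5))/5 = 3*(x + 19/4)/5 = 3*(19/4 + x)/5 = 57/20 + 3*x/5)
u(1)*(-11534) = (57/20 + (⅗)*1)*(-11534) = (57/20 + ⅗)*(-11534) = (69/20)*(-11534) = -397923/10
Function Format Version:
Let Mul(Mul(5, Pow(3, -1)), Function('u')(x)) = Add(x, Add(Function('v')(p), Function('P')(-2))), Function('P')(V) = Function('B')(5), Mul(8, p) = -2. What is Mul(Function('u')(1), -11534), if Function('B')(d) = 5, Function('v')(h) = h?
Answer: Rational(-397923, 10) ≈ -39792.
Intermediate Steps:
p = Rational(-1, 4) (p = Mul(Rational(1, 8), -2) = Rational(-1, 4) ≈ -0.25000)
Function('P')(V) = 5
Function('u')(x) = Add(Rational(57, 20), Mul(Rational(3, 5), x)) (Function('u')(x) = Mul(Rational(3, 5), Add(x, Add(Rational(-1, 4), 5))) = Mul(Rational(3, 5), Add(x, Rational(19, 4))) = Mul(Rational(3, 5), Add(Rational(19, 4), x)) = Add(Rational(57, 20), Mul(Rational(3, 5), x)))
Mul(Function('u')(1), -11534) = Mul(Add(Rational(57, 20), Mul(Rational(3, 5), 1)), -11534) = Mul(Add(Rational(57, 20), Rational(3, 5)), -11534) = Mul(Rational(69, 20), -11534) = Rational(-397923, 10)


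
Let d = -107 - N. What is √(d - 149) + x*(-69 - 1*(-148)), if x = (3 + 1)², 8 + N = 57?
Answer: 1264 + I*√305 ≈ 1264.0 + 17.464*I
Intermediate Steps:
N = 49 (N = -8 + 57 = 49)
d = -156 (d = -107 - 1*49 = -107 - 49 = -156)
x = 16 (x = 4² = 16)
√(d - 149) + x*(-69 - 1*(-148)) = √(-156 - 149) + 16*(-69 - 1*(-148)) = √(-305) + 16*(-69 + 148) = I*√305 + 16*79 = I*√305 + 1264 = 1264 + I*√305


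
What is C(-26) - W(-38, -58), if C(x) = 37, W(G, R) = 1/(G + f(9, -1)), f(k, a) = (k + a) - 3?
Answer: 1222/33 ≈ 37.030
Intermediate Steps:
f(k, a) = -3 + a + k (f(k, a) = (a + k) - 3 = -3 + a + k)
W(G, R) = 1/(5 + G) (W(G, R) = 1/(G + (-3 - 1 + 9)) = 1/(G + 5) = 1/(5 + G))
C(-26) - W(-38, -58) = 37 - 1/(5 - 38) = 37 - 1/(-33) = 37 - 1*(-1/33) = 37 + 1/33 = 1222/33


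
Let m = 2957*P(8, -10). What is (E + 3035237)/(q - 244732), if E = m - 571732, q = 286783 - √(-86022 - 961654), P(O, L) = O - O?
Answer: 103592848755/1769334277 + 4927010*I*√261919/1769334277 ≈ 58.549 + 1.4251*I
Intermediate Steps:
P(O, L) = 0
m = 0 (m = 2957*0 = 0)
q = 286783 - 2*I*√261919 (q = 286783 - √(-1047676) = 286783 - 2*I*√261919 ≈ 2.8678e+5 - 1023.6*I)
E = -571732 (E = 0 - 571732 = -571732)
(E + 3035237)/(q - 244732) = (-571732 + 3035237)/((286783 - 2*I*√261919) - 244732) = 2463505/(42051 - 2*I*√261919)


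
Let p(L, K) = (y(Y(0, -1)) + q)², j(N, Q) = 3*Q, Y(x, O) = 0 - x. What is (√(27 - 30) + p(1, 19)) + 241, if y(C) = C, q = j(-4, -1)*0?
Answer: 241 + I*√3 ≈ 241.0 + 1.732*I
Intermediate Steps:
Y(x, O) = -x
q = 0 (q = (3*(-1))*0 = -3*0 = 0)
p(L, K) = 0 (p(L, K) = (-1*0 + 0)² = (0 + 0)² = 0² = 0)
(√(27 - 30) + p(1, 19)) + 241 = (√(27 - 30) + 0) + 241 = (√(-3) + 0) + 241 = (I*√3 + 0) + 241 = I*√3 + 241 = 241 + I*√3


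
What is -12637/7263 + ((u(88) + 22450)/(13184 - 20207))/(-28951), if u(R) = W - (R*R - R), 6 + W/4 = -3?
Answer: -856427986249/492244675533 ≈ -1.7398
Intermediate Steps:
W = -36 (W = -24 + 4*(-3) = -24 - 12 = -36)
u(R) = -36 + R - R² (u(R) = -36 - (R*R - R) = -36 - (R² - R) = -36 + (R - R²) = -36 + R - R²)
-12637/7263 + ((u(88) + 22450)/(13184 - 20207))/(-28951) = -12637/7263 + (((-36 + 88 - 1*88²) + 22450)/(13184 - 20207))/(-28951) = -12637*1/7263 + (((-36 + 88 - 1*7744) + 22450)/(-7023))*(-1/28951) = -12637/7263 + (((-36 + 88 - 7744) + 22450)*(-1/7023))*(-1/28951) = -12637/7263 + ((-7692 + 22450)*(-1/7023))*(-1/28951) = -12637/7263 + (14758*(-1/7023))*(-1/28951) = -12637/7263 - 14758/7023*(-1/28951) = -12637/7263 + 14758/203322873 = -856427986249/492244675533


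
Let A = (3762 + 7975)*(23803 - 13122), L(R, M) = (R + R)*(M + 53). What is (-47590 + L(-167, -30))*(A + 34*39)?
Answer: -6929131333656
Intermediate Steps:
L(R, M) = 2*R*(53 + M) (L(R, M) = (2*R)*(53 + M) = 2*R*(53 + M))
A = 125362897 (A = 11737*10681 = 125362897)
(-47590 + L(-167, -30))*(A + 34*39) = (-47590 + 2*(-167)*(53 - 30))*(125362897 + 34*39) = (-47590 + 2*(-167)*23)*(125362897 + 1326) = (-47590 - 7682)*125364223 = -55272*125364223 = -6929131333656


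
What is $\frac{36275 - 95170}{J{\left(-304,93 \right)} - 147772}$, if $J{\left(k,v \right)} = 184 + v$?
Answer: $\frac{11779}{29499} \approx 0.3993$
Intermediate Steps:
$\frac{36275 - 95170}{J{\left(-304,93 \right)} - 147772} = \frac{36275 - 95170}{\left(184 + 93\right) - 147772} = - \frac{58895}{277 - 147772} = - \frac{58895}{-147495} = \left(-58895\right) \left(- \frac{1}{147495}\right) = \frac{11779}{29499}$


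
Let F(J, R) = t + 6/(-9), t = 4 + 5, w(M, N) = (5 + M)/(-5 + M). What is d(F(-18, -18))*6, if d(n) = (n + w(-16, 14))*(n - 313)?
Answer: -113336/7 ≈ -16191.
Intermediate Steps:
w(M, N) = (5 + M)/(-5 + M)
t = 9
F(J, R) = 25/3 (F(J, R) = 9 + 6/(-9) = 9 + 6*(-1/9) = 9 - 2/3 = 25/3)
d(n) = (-313 + n)*(11/21 + n) (d(n) = (n + (5 - 16)/(-5 - 16))*(n - 313) = (n - 11/(-21))*(-313 + n) = (n - 1/21*(-11))*(-313 + n) = (n + 11/21)*(-313 + n) = (11/21 + n)*(-313 + n) = (-313 + n)*(11/21 + n))
d(F(-18, -18))*6 = (-3443/21 + (25/3)**2 - 6562/21*25/3)*6 = (-3443/21 + 625/9 - 164050/63)*6 = -56668/21*6 = -113336/7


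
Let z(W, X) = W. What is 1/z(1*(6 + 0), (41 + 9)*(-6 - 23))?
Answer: ⅙ ≈ 0.16667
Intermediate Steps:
1/z(1*(6 + 0), (41 + 9)*(-6 - 23)) = 1/(1*(6 + 0)) = 1/(1*6) = 1/6 = ⅙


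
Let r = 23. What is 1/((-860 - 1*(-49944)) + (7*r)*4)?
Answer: 1/49728 ≈ 2.0109e-5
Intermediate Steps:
1/((-860 - 1*(-49944)) + (7*r)*4) = 1/((-860 - 1*(-49944)) + (7*23)*4) = 1/((-860 + 49944) + 161*4) = 1/(49084 + 644) = 1/49728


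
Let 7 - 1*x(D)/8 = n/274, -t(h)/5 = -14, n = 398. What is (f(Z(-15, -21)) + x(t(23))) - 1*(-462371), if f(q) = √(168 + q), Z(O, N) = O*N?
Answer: 63350907/137 + √483 ≈ 4.6244e+5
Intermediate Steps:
t(h) = 70 (t(h) = -5*(-14) = 70)
Z(O, N) = N*O
x(D) = 6080/137 (x(D) = 56 - 3184/274 = 56 - 8*199/137 = 56 - 1592/137 = 6080/137)
(f(Z(-15, -21)) + x(t(23))) - 1*(-462371) = (√(168 - 21*(-15)) + 6080/137) - 1*(-462371) = (√(168 + 315) + 6080/137) + 462371 = (√483 + 6080/137) + 462371 = (6080/137 + √483) + 462371 = 63350907/137 + √483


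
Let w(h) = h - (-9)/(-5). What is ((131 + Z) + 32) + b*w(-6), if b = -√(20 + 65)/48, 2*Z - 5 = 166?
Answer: 497/2 + 13*√85/80 ≈ 250.00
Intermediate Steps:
Z = 171/2 (Z = 5/2 + (½)*166 = 5/2 + 83 = 171/2 ≈ 85.500)
w(h) = -9/5 + h (w(h) = h - (-9)*(-1)/5 = h - 1*9/5 = h - 9/5 = -9/5 + h)
b = -√85/48 ≈ -0.19207
((131 + Z) + 32) + b*w(-6) = ((131 + 171/2) + 32) + (-√85/48)*(-9/5 - 6) = (433/2 + 32) - √85/48*(-39/5) = 497/2 + 13*√85/80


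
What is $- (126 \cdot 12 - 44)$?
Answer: $-1468$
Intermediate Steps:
$- (126 \cdot 12 - 44) = - (1512 - 44) = \left(-1\right) 1468 = -1468$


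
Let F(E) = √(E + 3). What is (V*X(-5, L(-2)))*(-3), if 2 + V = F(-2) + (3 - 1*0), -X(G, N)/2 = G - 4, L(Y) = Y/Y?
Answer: -108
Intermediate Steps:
F(E) = √(3 + E)
L(Y) = 1
X(G, N) = 8 - 2*G (X(G, N) = -2*(G - 4) = -2*(-4 + G) = 8 - 2*G)
V = 2 (V = -2 + (√(3 - 2) + (3 - 1*0)) = -2 + (√1 + (3 + 0)) = -2 + (1 + 3) = -2 + 4 = 2)
(V*X(-5, L(-2)))*(-3) = (2*(8 - 2*(-5)))*(-3) = (2*(8 + 10))*(-3) = (2*18)*(-3) = 36*(-3) = -108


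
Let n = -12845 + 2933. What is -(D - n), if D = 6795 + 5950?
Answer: -22657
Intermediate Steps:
n = -9912
D = 12745
-(D - n) = -(12745 - 1*(-9912)) = -(12745 + 9912) = -1*22657 = -22657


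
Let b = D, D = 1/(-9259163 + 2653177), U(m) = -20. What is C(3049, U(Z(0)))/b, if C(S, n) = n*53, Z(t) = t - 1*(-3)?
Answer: 7002345160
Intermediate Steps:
Z(t) = 3 + t (Z(t) = t + 3 = 3 + t)
C(S, n) = 53*n
D = -1/6605986 (D = 1/(-6605986) = -1/6605986 ≈ -1.5138e-7)
b = -1/6605986 ≈ -1.5138e-7
C(3049, U(Z(0)))/b = (53*(-20))/(-1/6605986) = -1060*(-6605986) = 7002345160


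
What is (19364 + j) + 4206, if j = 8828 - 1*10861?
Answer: 21537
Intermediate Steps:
j = -2033 (j = 8828 - 10861 = -2033)
(19364 + j) + 4206 = (19364 - 2033) + 4206 = 17331 + 4206 = 21537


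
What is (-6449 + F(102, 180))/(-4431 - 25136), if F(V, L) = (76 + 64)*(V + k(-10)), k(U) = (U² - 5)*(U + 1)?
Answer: 111869/29567 ≈ 3.7836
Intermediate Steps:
k(U) = (1 + U)*(-5 + U²) (k(U) = (-5 + U²)*(1 + U) = (1 + U)*(-5 + U²))
F(V, L) = -119700 + 140*V (F(V, L) = (76 + 64)*(V + (-5 + (-10)² + (-10)³ - 5*(-10))) = 140*(V + (-5 + 100 - 1000 + 50)) = 140*(V - 855) = 140*(-855 + V) = -119700 + 140*V)
(-6449 + F(102, 180))/(-4431 - 25136) = (-6449 + (-119700 + 140*102))/(-4431 - 25136) = (-6449 + (-119700 + 14280))/(-29567) = (-6449 - 105420)*(-1/29567) = -111869*(-1/29567) = 111869/29567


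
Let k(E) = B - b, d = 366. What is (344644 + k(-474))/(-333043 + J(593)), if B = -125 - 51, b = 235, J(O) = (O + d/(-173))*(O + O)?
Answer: 59552309/63620039 ≈ 0.93606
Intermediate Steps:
J(O) = 2*O*(-366/173 + O) (J(O) = (O + 366/(-173))*(O + O) = (O + 366*(-1/173))*(2*O) = (O - 366/173)*(2*O) = (-366/173 + O)*(2*O) = 2*O*(-366/173 + O))
B = -176
k(E) = -411 (k(E) = -176 - 1*235 = -176 - 235 = -411)
(344644 + k(-474))/(-333043 + J(593)) = (344644 - 411)/(-333043 + (2/173)*593*(-366 + 173*593)) = 344233/(-333043 + (2/173)*593*(-366 + 102589)) = 344233/(-333043 + (2/173)*593*102223) = 344233/(-333043 + 121236478/173) = 344233/(63620039/173) = 344233*(173/63620039) = 59552309/63620039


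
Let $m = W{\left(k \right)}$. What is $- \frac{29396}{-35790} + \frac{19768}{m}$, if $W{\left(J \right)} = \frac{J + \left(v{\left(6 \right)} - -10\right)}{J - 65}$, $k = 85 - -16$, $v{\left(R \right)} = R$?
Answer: $\frac{1415184514}{232635} \approx 6083.3$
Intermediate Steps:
$k = 101$ ($k = 85 + 16 = 101$)
$W{\left(J \right)} = \frac{16 + J}{-65 + J}$ ($W{\left(J \right)} = \frac{J + \left(6 - -10\right)}{J - 65} = \frac{J + \left(6 + 10\right)}{-65 + J} = \frac{J + 16}{-65 + J} = \frac{16 + J}{-65 + J}$)
$m = \frac{13}{4}$ ($m = \frac{16 + 101}{-65 + 101} = \frac{1}{36} \cdot 117 = \frac{13}{4} \approx 3.25$)
$- \frac{29396}{-35790} + \frac{19768}{m} = - \frac{29396}{-35790} + \frac{19768}{\frac{13}{4}} = \left(-29396\right) \left(- \frac{1}{35790}\right) + 19768 \cdot \frac{4}{13} = \frac{14698}{17895} + \frac{79072}{13} = \frac{1415184514}{232635}$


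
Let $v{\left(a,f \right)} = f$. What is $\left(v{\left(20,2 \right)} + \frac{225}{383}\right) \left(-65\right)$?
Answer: $- \frac{64415}{383} \approx -168.19$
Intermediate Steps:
$\left(v{\left(20,2 \right)} + \frac{225}{383}\right) \left(-65\right) = \left(2 + \frac{225}{383}\right) \left(-65\right) = \frac{991}{383} \left(-65\right) = - \frac{64415}{383}$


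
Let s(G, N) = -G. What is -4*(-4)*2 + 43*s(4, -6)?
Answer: -140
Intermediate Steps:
-4*(-4)*2 + 43*s(4, -6) = -4*(-4)*2 + 43*(-1*4) = 16*2 + 43*(-4) = 32 - 172 = -140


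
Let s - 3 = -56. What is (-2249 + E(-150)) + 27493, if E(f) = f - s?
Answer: 25147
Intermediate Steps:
s = -53 (s = 3 - 56 = -53)
E(f) = 53 + f (E(f) = f - 1*(-53) = f + 53 = 53 + f)
(-2249 + E(-150)) + 27493 = (-2249 + (53 - 150)) + 27493 = (-2249 - 97) + 27493 = -2346 + 27493 = 25147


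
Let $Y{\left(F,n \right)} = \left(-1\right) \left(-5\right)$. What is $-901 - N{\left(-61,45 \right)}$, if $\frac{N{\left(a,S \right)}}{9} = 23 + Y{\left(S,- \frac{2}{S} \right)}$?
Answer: $-1153$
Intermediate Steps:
$Y{\left(F,n \right)} = 5$
$N{\left(a,S \right)} = 252$ ($N{\left(a,S \right)} = 9 \left(23 + 5\right) = 9 \cdot 28 = 252$)
$-901 - N{\left(-61,45 \right)} = -901 - 252 = -1153$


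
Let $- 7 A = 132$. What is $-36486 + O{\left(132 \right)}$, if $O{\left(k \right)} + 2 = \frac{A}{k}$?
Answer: $- \frac{255417}{7} \approx -36488.0$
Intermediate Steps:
$A = - \frac{132}{7}$ ($A = \left(- \frac{1}{7}\right) 132 = - \frac{132}{7} \approx -18.857$)
$O{\left(k \right)} = -2 - \frac{132}{7 k}$
$-36486 + O{\left(132 \right)} = -36486 - \left(2 + \frac{132}{7 \cdot 132}\right) = -36486 - \frac{15}{7} = - \frac{255417}{7}$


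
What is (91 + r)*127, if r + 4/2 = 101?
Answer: 24130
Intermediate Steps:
r = 99 (r = -2 + 101 = 99)
(91 + r)*127 = (91 + 99)*127 = 190*127 = 24130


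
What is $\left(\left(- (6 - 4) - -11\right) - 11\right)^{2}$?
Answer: $4$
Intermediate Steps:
$\left(\left(- (6 - 4) - -11\right) - 11\right)^{2} = \left(\left(\left(-1\right) 2 + 11\right) - 11\right)^{2} = \left(\left(-2 + 11\right) - 11\right)^{2} = \left(9 - 11\right)^{2} = \left(-2\right)^{2} = 4$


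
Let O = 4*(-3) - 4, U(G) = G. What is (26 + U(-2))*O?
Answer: -384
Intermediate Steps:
O = -16 (O = -12 - 4 = -16)
(26 + U(-2))*O = (26 - 2)*(-16) = 24*(-16) = -384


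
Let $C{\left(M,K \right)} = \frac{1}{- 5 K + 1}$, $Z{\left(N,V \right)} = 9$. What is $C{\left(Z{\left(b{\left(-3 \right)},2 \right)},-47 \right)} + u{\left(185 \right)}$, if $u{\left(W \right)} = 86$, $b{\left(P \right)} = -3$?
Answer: $\frac{20297}{236} \approx 86.004$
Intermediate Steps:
$C{\left(M,K \right)} = \frac{1}{1 - 5 K}$
$C{\left(Z{\left(b{\left(-3 \right)},2 \right)},-47 \right)} + u{\left(185 \right)} = - \frac{1}{-1 + 5 \left(-47\right)} + 86 = - \frac{1}{-1 - 235} + 86 = - \frac{1}{-236} + 86 = \left(-1\right) \left(- \frac{1}{236}\right) + 86 = \frac{1}{236} + 86 = \frac{20297}{236}$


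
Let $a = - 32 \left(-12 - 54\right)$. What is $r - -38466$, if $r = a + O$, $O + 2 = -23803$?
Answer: $16773$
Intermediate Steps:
$O = -23805$ ($O = -2 - 23803 = -23805$)
$a = 2112$ ($a = \left(-32\right) \left(-66\right) = 2112$)
$r = -21693$ ($r = 2112 - 23805 = -21693$)
$r - -38466 = -21693 - -38466 = -21693 + 38466 = 16773$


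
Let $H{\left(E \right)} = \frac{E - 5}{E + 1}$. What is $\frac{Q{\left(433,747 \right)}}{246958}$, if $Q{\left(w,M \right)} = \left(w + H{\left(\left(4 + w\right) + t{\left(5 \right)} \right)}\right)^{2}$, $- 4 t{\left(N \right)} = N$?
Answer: $\frac{287413907138}{376859019311} \approx 0.76266$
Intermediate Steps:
$t{\left(N \right)} = - \frac{N}{4}$
$H{\left(E \right)} = \frac{-5 + E}{1 + E}$
$Q{\left(w,M \right)} = \left(w + \frac{- \frac{9}{4} + w}{\frac{15}{4} + w}\right)^{2}$ ($Q{\left(w,M \right)} = \left(w + \frac{-5 + \left(\left(4 + w\right) - \frac{5}{4}\right)}{1 + \left(\left(4 + w\right) - \frac{5}{4}\right)}\right)^{2} = \left(w + \frac{-5 + \left(\frac{11}{4} + w\right)}{1 + \left(\frac{11}{4} + w\right)}\right)^{2} = \left(w + \frac{- \frac{9}{4} + w}{\frac{15}{4} + w}\right)^{2}$)
$\frac{Q{\left(433,747 \right)}}{246958} = \frac{\frac{1}{\left(15 + 4 \cdot 433\right)^{2}} \left(-9 + 4 \cdot 433^{2} + 19 \cdot 433\right)^{2}}{246958} = \frac{\left(-9 + 4 \cdot 187489 + 8227\right)^{2}}{\left(15 + 1732\right)^{2}} \cdot \frac{1}{246958} = \frac{\left(-9 + 749956 + 8227\right)^{2}}{3052009} \cdot \frac{1}{246958} = \frac{758174^{2}}{3052009} \cdot \frac{1}{246958} = \frac{1}{3052009} \cdot 574827814276 \cdot \frac{1}{246958} = \frac{574827814276}{3052009} \cdot \frac{1}{246958} = \frac{287413907138}{376859019311}$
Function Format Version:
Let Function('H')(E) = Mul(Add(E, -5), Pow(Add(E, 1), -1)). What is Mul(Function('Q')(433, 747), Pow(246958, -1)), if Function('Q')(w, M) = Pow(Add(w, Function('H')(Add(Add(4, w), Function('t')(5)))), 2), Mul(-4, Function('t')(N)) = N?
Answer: Rational(287413907138, 376859019311) ≈ 0.76266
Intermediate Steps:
Function('t')(N) = Mul(Rational(-1, 4), N)
Function('H')(E) = Mul(Pow(Add(1, E), -1), Add(-5, E)) (Function('H')(E) = Mul(Add(-5, E), Pow(Add(1, E), -1)) = Mul(Pow(Add(1, E), -1), Add(-5, E)))
Function('Q')(w, M) = Pow(Add(w, Mul(Pow(Add(Rational(15, 4), w), -1), Add(Rational(-9, 4), w))), 2) (Function('Q')(w, M) = Pow(Add(w, Mul(Pow(Add(1, Add(Add(4, w), Mul(Rational(-1, 4), 5))), -1), Add(-5, Add(Add(4, w), Mul(Rational(-1, 4), 5))))), 2) = Pow(Add(w, Mul(Pow(Add(1, Add(Add(4, w), Rational(-5, 4))), -1), Add(-5, Add(Add(4, w), Rational(-5, 4))))), 2) = Pow(Add(w, Mul(Pow(Add(1, Add(Rational(11, 4), w)), -1), Add(-5, Add(Rational(11, 4), w)))), 2) = Pow(Add(w, Mul(Pow(Add(Rational(15, 4), w), -1), Add(Rational(-9, 4), w))), 2))
Mul(Function('Q')(433, 747), Pow(246958, -1)) = Mul(Mul(Pow(Add(15, Mul(4, 433)), -2), Pow(Add(-9, Mul(4, Pow(433, 2)), Mul(19, 433)), 2)), Pow(246958, -1)) = Mul(Mul(Pow(Add(15, 1732), -2), Pow(Add(-9, Mul(4, 187489), 8227), 2)), Rational(1, 246958)) = Mul(Mul(Pow(1747, -2), Pow(Add(-9, 749956, 8227), 2)), Rational(1, 246958)) = Mul(Mul(Rational(1, 3052009), Pow(758174, 2)), Rational(1, 246958)) = Mul(Mul(Rational(1, 3052009), 574827814276), Rational(1, 246958)) = Mul(Rational(574827814276, 3052009), Rational(1, 246958)) = Rational(287413907138, 376859019311)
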